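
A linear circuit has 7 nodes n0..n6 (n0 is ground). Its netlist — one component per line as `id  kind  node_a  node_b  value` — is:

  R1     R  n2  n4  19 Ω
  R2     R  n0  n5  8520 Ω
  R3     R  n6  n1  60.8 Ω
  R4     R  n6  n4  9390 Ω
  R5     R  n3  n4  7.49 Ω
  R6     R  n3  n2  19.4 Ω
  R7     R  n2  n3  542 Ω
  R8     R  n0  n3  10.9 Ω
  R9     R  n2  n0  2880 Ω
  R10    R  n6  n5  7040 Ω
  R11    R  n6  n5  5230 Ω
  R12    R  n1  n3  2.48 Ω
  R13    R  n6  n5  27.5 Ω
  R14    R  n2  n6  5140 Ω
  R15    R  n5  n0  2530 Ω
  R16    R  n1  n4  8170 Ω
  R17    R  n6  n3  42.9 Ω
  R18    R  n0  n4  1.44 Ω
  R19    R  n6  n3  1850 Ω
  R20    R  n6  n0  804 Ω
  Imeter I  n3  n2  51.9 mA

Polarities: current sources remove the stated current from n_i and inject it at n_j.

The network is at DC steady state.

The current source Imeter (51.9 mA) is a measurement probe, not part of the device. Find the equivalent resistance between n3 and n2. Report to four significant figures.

Element admittances at DC:
  Y(R1) = 0.05263 S between n2,n4
  Y(R2) = 0.0001174 S between n0,n5
  Y(R3) = 0.01645 S between n6,n1
  Y(R4) = 0.0001065 S between n6,n4
  Y(R5) = 0.1335 S between n3,n4
  Y(R6) = 0.05155 S between n3,n2
  Y(R7) = 0.001845 S between n2,n3
  Y(R8) = 0.09174 S between n0,n3
  Y(R9) = 0.0003472 S between n2,n0
  Y(R10) = 0.0001420 S between n6,n5
  Y(R11) = 0.0001912 S between n6,n5
  Y(R12) = 0.4032 S between n1,n3
  Y(R13) = 0.03636 S between n6,n5
  Y(R14) = 0.0001946 S between n2,n6
  Y(R15) = 0.0003953 S between n5,n0
  Y(R16) = 0.0001224 S between n1,n4
  Y(R17) = 0.02331 S between n6,n3
  Y(R18) = 0.6944 S between n0,n4
  Y(R19) = 0.0005405 S between n6,n3
  Y(R20) = 0.001244 S between n6,n0
  Imeter: injects 0.0519 A into n2 (from n3)
Assemble and solve the 6×6 MNA system:
  V(n1)=-0.09357  V(n2)=0.4460  V(n3)=-0.09386  V(n4)=0.01240  V(n5)=-0.08592  V(n6)=-0.08712

R_eq = 10.40 Ω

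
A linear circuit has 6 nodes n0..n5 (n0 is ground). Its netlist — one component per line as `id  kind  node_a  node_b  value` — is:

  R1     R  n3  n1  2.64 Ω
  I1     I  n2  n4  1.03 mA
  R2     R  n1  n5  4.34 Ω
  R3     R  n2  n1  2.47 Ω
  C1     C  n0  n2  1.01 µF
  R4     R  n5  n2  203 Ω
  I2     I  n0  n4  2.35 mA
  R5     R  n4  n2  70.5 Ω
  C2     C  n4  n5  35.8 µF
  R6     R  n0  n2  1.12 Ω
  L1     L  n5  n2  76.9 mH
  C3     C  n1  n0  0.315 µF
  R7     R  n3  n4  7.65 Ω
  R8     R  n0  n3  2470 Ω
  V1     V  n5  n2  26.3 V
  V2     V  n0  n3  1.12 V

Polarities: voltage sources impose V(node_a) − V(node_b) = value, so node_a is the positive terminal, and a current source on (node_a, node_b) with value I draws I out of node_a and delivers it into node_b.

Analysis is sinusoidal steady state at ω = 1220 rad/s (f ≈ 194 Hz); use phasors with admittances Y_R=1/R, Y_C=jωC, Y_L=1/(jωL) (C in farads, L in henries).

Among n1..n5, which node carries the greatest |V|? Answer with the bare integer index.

5

Apply KCL at each of the 5 non-ground nodes and solve the resulting linear system.
Node n1: branches {R1, R2, R3, C3} → V_1 = 3.999-0.4919j
Node n2: branches {I1, R3, C1, R4, R5, R6, L1, V1} → V_2 = -2.488-0.7828j
Node n3: branches {R1, R7, R8, V2} → V_3 = -1.120+0.000j
Node n4: branches {I1, I2, R5, C2, R7} → V_4 = 1.050+6.784j
Node n5: branches {R2, R4, C2, L1, V1} → V_5 = 23.81-0.7828j
Source currents: i(V1)=-5.025-0.6468j, i(V2)=-2.223-0.7005j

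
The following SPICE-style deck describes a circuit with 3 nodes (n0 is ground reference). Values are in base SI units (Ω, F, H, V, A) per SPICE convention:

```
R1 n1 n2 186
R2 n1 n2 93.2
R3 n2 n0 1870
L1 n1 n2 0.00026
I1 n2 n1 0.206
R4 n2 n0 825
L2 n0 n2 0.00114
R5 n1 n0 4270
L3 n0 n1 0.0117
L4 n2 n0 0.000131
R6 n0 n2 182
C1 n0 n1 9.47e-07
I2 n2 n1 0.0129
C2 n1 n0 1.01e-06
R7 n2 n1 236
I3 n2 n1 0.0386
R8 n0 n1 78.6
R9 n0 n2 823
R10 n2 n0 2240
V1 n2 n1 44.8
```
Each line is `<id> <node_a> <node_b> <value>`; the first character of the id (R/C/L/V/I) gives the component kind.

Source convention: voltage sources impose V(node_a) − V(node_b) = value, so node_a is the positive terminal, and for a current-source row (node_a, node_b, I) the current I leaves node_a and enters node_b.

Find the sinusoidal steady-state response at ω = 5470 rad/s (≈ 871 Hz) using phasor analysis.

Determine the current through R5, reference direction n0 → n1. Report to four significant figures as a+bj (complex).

Element admittances at ω=5470 rad/s:
  Y(R1) = 0.005376+0.000j S between n1,n2
  Y(R2) = 0.01073+0.000j S between n1,n2
  Y(R3) = 0.0005348+0.000j S between n2,n0
  Y(L1) = 0.000-0.7031j S between n1,n2
  I1: injects 0.206 A into n1 (from n2)
  Y(R4) = 0.001212+0.000j S between n2,n0
  Y(L2) = 0.000-0.1604j S between n0,n2
  Y(R5) = 0.0002342+0.000j S between n1,n0
  Y(L3) = 0.000-0.01563j S between n0,n1
  Y(L4) = 0.000-1.396j S between n2,n0
  Y(R6) = 0.005495+0.000j S between n0,n2
  Y(C1) = 0.000+0.005180j S between n0,n1
  I2: injects 0.0129 A into n1 (from n2)
  Y(C2) = 0.000+0.005525j S between n1,n0
  Y(R7) = 0.004237+0.000j S between n2,n1
  I3: injects 0.0386 A into n1 (from n2)
  Y(R8) = 0.01272+0.000j S between n0,n1
  Y(R9) = 0.001215+0.000j S between n0,n2
  Y(R10) = 0.0004464+0.000j S between n2,n0
  V1: constraint V(n2)−V(n1) = 44.8
Assemble and solve the 3×3 MNA system:
  V(n1)=-44.65+0.3698j  V(n2)=0.1464+0.3698j
  i(V1)=-1.746+31.73j

0.01046-8.662e-05j A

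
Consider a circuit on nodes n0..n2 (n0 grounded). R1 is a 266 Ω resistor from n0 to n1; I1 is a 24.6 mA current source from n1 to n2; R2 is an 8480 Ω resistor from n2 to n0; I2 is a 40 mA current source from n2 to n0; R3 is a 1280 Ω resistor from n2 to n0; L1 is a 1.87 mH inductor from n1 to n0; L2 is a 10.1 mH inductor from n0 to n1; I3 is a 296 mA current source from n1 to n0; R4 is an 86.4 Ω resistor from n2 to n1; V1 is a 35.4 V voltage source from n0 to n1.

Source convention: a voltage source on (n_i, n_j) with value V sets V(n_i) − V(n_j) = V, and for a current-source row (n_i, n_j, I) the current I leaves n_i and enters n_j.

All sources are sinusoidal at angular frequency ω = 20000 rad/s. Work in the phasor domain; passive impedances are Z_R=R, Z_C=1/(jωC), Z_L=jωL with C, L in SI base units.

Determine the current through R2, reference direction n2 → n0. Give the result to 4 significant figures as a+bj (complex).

MNA unknowns: 2 node voltages V₁..V_2 plus 1 source current (V1)
R1: Y=0.003759+0.000j on G[0,1]
I1: z[1]−=0.0246, z[2]+=0.0246
R2: Y=0.0001179+0.000j on G[2,0]
I2: z[2]−=0.04, z[0]+=0.04
R3: Y=0.0007813+0.000j on G[2,0]
L1: Y=0.000-0.02674j on G[1,0]
L2: Y=0.000-0.004950j on G[0,1]
I3: z[1]−=0.296, z[0]+=0.296
R4: Y=0.01157+0.000j on G[2,1]
V1: row V0−V1=35.4, i_V1 at 0,1
solve → V1=-35.40+0.000j, V2=-34.08+0.000j
aux → i_V1=0.1723+1.122j

-0.004019+0.000j A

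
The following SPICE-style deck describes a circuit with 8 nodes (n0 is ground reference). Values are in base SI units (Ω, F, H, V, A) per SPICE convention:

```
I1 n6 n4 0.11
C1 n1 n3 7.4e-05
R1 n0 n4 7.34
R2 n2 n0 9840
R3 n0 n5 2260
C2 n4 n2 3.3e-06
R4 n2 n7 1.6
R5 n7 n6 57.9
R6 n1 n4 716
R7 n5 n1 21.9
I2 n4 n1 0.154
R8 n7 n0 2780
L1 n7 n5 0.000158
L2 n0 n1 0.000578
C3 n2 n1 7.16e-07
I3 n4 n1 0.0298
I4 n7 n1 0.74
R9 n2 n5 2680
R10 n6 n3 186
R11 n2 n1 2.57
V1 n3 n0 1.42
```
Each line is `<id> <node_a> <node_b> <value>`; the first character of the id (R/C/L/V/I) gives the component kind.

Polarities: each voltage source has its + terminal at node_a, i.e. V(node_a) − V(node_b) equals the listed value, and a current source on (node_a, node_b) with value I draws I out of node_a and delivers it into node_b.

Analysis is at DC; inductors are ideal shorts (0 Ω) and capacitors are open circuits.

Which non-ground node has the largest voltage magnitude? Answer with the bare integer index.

Element admittances at DC:
  I1: injects 0.11 A into n4 (from n6)
  Y(C1) = 0.000 S between n1,n3
  Y(R1) = 0.1362 S between n0,n4
  Y(R2) = 0.0001016 S between n2,n0
  Y(R3) = 0.0004425 S between n0,n5
  Y(C2) = 0.000 S between n4,n2
  Y(R4) = 0.6250 S between n2,n7
  Y(R5) = 0.01727 S between n7,n6
  Y(R6) = 0.001397 S between n1,n4
  Y(R7) = 0.04566 S between n5,n1
  I2: injects 0.154 A into n1 (from n4)
  Y(R8) = 0.0003597 S between n7,n0
  L1: short n7↔n5 (DC inductor)
  L2: short n0↔n1 (DC inductor)
  Y(C3) = 0.000 S between n2,n1
  I3: injects 0.0298 A into n1 (from n4)
  I4: injects 0.74 A into n1 (from n7)
  Y(R9) = 0.0003731 S between n2,n5
  Y(R10) = 0.005376 S between n6,n3
  Y(R11) = 0.3891 S between n2,n1
  V1: constraint V(n3)−V(n0) = 1.42
Assemble and solve the 10×10 MNA system:
  V(n1)=0.000  V(n2)=-1.736  V(n3)=1.420  V(n4)=-0.5362  V(n5)=-2.816  V(n6)=-6.668  V(n7)=-2.816
  i(L1)=-0.1303  i(L2)=-0.1190  i(V1)=-0.04348

6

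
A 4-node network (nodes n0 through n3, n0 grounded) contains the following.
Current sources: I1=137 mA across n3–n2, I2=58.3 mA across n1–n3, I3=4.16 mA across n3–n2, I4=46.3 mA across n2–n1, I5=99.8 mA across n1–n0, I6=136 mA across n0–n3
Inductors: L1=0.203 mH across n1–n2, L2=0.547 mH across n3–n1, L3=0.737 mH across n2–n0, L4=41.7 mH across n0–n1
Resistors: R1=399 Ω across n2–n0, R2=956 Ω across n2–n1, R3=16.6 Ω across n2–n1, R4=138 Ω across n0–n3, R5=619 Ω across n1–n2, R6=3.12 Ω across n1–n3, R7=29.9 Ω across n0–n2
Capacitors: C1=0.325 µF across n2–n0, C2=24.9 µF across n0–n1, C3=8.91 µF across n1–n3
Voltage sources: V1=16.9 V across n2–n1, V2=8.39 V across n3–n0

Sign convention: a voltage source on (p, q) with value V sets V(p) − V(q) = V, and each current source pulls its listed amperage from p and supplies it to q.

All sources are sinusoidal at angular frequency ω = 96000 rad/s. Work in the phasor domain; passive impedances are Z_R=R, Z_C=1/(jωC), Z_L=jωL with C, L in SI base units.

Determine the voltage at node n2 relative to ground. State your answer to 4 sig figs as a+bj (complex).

19.02-0.4037j V

MNA unknowns: 3 node voltages V₁..V_3 plus 2 source currents (V1, V2)
I1: z[3]−=0.137, z[2]+=0.137
L1: Y=0.000-0.05131j on G[1,2]
R1: Y=0.002506+0.000j on G[2,0]
I2: z[1]−=0.0583, z[3]+=0.0583
L2: Y=0.000-0.01904j on G[3,1]
R2: Y=0.001046+0.000j on G[2,1]
R3: Y=0.06024+0.000j on G[2,1]
I3: z[3]−=0.00416, z[2]+=0.00416
L3: Y=0.000-0.01413j on G[2,0]
R4: Y=0.007246+0.000j on G[0,3]
R5: Y=0.001616+0.000j on G[1,2]
C1: Y=0.000+0.03120j on G[2,0]
C2: Y=0.000+2.390j on G[0,1]
R6: Y=0.3205+0.000j on G[1,3]
C3: Y=0.000+0.8554j on G[1,3]
L4: Y=0.000-0.0002498j on G[0,1]
I4: z[2]−=0.0463, z[1]+=0.0463
R7: Y=0.03344+0.000j on G[0,2]
I5: z[1]−=0.0998, z[0]+=0.0998
I6: z[0]−=0.136, z[3]+=0.136
V1: row V2−V1=16.9, i_V1 at 2,1
V2: row V3−V0=8.39, i_V2 at 3,0
solve → V1=2.119-0.4037j, V2=19.02-0.4037j, V3=8.390+0.000j
aux → i_V1=-1.659+0.5571j, i_V2=-1.680-5.374j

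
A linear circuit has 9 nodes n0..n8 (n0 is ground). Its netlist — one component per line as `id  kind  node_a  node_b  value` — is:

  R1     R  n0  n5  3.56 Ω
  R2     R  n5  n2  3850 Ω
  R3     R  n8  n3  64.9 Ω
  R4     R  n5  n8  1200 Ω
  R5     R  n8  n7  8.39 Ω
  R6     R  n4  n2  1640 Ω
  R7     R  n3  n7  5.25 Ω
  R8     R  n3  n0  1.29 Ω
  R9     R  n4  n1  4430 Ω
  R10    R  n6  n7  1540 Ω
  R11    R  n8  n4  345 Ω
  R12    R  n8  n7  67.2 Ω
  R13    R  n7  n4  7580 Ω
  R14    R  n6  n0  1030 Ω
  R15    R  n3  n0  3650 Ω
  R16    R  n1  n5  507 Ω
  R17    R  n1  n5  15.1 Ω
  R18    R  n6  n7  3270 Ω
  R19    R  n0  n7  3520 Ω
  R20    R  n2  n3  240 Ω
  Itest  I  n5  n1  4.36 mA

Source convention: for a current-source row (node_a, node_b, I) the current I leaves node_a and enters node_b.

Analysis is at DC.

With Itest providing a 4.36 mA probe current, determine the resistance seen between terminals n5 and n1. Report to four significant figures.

Element admittances at DC:
  Y(R1) = 0.2809 S between n0,n5
  Y(R2) = 0.0002597 S between n5,n2
  Y(R3) = 0.01541 S between n8,n3
  Y(R4) = 0.0008333 S between n5,n8
  Y(R5) = 0.1192 S between n8,n7
  Y(R6) = 0.0006098 S between n4,n2
  Y(R7) = 0.1905 S between n3,n7
  Y(R8) = 0.7752 S between n3,n0
  Y(R9) = 0.0002257 S between n4,n1
  Y(R10) = 0.0006494 S between n6,n7
  Y(R11) = 0.002899 S between n8,n4
  Y(R12) = 0.01488 S between n8,n7
  Y(R13) = 0.0001319 S between n7,n4
  Y(R14) = 0.0009709 S between n6,n0
  Y(R15) = 0.0002740 S between n3,n0
  Y(R16) = 0.001972 S between n1,n5
  Y(R17) = 0.06623 S between n1,n5
  Y(R18) = 0.0003058 S between n6,n7
  Y(R19) = 0.0002841 S between n0,n7
  Y(R20) = 0.004167 S between n2,n3
  Itest: injects 0.00436 A into n1 (from n5)
Assemble and solve the 8×8 MNA system:
  V(n1)=0.06369  V(n2)=0.0004835  V(n3)=1.697e-05  V(n4)=0.003897  V(n5)=-4.702e-05  V(n6)=3.294e-05  V(n7)=6.643e-05  V(n8)=0.0001333

R_eq = 14.62 Ω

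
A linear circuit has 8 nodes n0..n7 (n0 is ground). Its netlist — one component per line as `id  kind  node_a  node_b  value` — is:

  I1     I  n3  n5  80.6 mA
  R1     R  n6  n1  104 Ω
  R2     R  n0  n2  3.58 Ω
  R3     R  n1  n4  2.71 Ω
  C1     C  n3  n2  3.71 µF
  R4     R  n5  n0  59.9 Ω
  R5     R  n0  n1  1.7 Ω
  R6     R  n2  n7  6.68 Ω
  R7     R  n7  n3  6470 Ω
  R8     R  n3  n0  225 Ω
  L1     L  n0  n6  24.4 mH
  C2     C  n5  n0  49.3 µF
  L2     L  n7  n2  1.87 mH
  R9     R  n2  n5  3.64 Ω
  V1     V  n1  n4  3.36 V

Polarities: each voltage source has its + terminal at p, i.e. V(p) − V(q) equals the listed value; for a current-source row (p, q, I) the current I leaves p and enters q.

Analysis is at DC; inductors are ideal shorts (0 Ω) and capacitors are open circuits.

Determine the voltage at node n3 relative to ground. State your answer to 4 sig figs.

-17.52 V

MNA unknowns: 7 node voltages V₁..V_7 plus 3 source currents (L1, L2, V1)
I1: z[3]−=0.0806, z[5]+=0.0806
R1: Y=0.009615 on G[6,1]
R2: Y=0.2793 on G[0,2]
R3: Y=0.3690 on G[1,4]
C1: Y=0.000 on G[3,2]
R4: Y=0.01669 on G[5,0]
R5: Y=0.5882 on G[0,1]
R6: Y=0.1497 on G[2,7]
R7: Y=0.0001546 on G[7,3]
R8: Y=0.004444 on G[3,0]
L1: row V0−V6=0, i_L1 at 0,6
C2: Y=0.000 on G[5,0]
L2: row V7−V2=0, i_L2 at 7,2
R9: Y=0.2747 on G[2,5]
V1: row V1−V4=3.36, i_V1 at 1,4
solve → V1=0.000, V2=0.2482, V3=-17.52, V4=-3.360, V5=0.5106, V6=0.000, V7=0.2482
aux → i_L1=0.000, i_L2=-0.002746, i_V1=-1.240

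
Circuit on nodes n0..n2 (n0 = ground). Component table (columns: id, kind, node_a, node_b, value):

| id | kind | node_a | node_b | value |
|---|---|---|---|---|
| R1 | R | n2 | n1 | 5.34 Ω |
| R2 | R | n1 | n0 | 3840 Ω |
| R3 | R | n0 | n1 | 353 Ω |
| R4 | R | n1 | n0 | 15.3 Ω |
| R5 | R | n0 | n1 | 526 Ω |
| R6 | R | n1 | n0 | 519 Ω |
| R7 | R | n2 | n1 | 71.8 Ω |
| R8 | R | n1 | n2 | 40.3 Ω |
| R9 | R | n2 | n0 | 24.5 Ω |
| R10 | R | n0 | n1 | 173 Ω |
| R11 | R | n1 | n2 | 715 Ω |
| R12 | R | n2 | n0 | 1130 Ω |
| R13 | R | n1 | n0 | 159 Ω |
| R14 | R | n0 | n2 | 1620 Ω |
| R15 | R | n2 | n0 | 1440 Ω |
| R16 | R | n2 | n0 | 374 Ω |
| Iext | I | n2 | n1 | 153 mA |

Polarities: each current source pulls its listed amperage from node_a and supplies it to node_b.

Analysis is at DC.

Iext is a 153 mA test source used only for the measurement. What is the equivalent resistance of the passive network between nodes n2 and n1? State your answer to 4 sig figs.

Element admittances at DC:
  Y(R1) = 0.1873 S between n2,n1
  Y(R2) = 0.0002604 S between n1,n0
  Y(R3) = 0.002833 S between n0,n1
  Y(R4) = 0.06536 S between n1,n0
  Y(R5) = 0.001901 S between n0,n1
  Y(R6) = 0.001927 S between n1,n0
  Y(R7) = 0.01393 S between n2,n1
  Y(R8) = 0.02481 S between n1,n2
  Y(R9) = 0.04082 S between n2,n0
  Y(R10) = 0.005780 S between n0,n1
  Y(R11) = 0.001399 S between n1,n2
  Y(R12) = 0.0008850 S between n2,n0
  Y(R13) = 0.006289 S between n1,n0
  Y(R14) = 0.0006173 S between n0,n2
  Y(R15) = 0.0006944 S between n2,n0
  Y(R16) = 0.002674 S between n2,n0
  Iext: injects 0.153 A into n1 (from n2)
Assemble and solve the 2×2 MNA system:
  V(n1)=0.2091  V(n2)=-0.3861

R_eq = 3.890 Ω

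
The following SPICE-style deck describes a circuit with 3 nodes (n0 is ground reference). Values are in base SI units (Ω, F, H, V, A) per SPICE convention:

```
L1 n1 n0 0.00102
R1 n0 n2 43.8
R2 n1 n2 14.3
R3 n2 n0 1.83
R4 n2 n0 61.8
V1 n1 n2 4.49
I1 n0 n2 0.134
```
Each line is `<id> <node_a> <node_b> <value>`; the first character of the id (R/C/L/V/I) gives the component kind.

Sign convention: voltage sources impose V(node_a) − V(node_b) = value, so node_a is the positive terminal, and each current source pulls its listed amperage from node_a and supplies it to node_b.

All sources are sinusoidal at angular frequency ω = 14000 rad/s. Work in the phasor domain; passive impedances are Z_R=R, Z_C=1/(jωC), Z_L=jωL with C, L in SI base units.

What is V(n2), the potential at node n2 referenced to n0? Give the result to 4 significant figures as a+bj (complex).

Apply KCL at each of the 2 non-ground nodes and solve the resulting linear system.
Node n1: branches {L1, R2, V1} → V_1 = 4.652+0.5565j
Node n2: branches {R1, R2, R3, R4, V1, I1} → V_2 = 0.1623+0.5565j
Source currents: i(V1)=-0.3530+0.3258j

0.1623+0.5565j V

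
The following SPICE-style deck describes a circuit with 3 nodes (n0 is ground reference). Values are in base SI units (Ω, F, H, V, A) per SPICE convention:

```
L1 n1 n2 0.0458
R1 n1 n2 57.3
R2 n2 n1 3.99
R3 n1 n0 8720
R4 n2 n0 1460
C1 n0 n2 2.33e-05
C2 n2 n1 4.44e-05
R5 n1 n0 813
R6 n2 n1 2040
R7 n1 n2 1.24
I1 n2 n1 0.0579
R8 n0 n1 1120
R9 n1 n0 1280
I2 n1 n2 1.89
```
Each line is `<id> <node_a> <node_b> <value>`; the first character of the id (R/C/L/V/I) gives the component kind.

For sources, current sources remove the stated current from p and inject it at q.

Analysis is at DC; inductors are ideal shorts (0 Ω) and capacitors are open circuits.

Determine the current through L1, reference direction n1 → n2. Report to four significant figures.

-1.832 A

MNA unknowns: 2 node voltages V₁..V_2 plus 1 source current (L1)
L1: row V1−V2=0, i_L1 at 1,2
R1: Y=0.01745 on G[1,2]
R2: Y=0.2506 on G[2,1]
R3: Y=0.0001147 on G[1,0]
R4: Y=0.0006849 on G[2,0]
C1: Y=0.000 on G[0,2]
C2: Y=0.000 on G[2,1]
R5: Y=0.001230 on G[1,0]
R6: Y=0.0004902 on G[2,1]
R7: Y=0.8065 on G[1,2]
I1: z[2]−=0.0579, z[1]+=0.0579
R8: Y=0.0008929 on G[0,1]
R9: Y=0.0007813 on G[1,0]
I2: z[1]−=1.89, z[2]+=1.89
solve → V1=0.000, V2=0.000
aux → i_L1=-1.832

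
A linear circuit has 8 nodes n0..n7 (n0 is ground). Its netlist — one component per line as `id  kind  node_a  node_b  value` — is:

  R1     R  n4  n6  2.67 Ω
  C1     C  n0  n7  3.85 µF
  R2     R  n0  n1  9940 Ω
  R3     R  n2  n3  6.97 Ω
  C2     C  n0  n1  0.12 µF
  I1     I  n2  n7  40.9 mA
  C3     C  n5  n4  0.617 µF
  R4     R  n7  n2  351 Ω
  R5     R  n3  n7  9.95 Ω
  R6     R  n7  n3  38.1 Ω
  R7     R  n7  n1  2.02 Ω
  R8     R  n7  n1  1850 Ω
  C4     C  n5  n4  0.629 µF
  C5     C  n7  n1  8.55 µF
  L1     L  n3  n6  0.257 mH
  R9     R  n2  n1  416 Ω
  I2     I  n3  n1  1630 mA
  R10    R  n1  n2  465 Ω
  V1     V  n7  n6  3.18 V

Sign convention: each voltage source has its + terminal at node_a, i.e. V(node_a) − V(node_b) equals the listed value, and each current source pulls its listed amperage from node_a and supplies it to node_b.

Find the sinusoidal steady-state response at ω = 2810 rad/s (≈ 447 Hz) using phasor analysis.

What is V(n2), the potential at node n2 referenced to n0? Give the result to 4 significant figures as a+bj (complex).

-3.374-0.8084j V

Apply KCL at each of the 7 non-ground nodes and solve the resulting linear system.
Node n1: branches {R2, C2, R7, R8, C5, R9, I2, R10} → V_1 = 3.124-0.1313j
Node n2: branches {R3, I1, R4, R9, R10} → V_2 = -3.374-0.8084j
Node n3: branches {R3, R5, R6, L1, I2} → V_3 = -3.361-0.8466j
Node n4: branches {R1, C3, C4} → V_4 = -3.276+0.03315j
Node n5: branches {C3, C4} → V_5 = -3.276+0.03315j
Node n6: branches {R1, L1, V1} → V_6 = -3.276+0.03315j
Node n7: branches {C1, I1, R4, R5, R6, R7, R8, C5, V1} → V_7 = -0.09616+0.03315j
Source currents: i(V1)=1.218-0.1170j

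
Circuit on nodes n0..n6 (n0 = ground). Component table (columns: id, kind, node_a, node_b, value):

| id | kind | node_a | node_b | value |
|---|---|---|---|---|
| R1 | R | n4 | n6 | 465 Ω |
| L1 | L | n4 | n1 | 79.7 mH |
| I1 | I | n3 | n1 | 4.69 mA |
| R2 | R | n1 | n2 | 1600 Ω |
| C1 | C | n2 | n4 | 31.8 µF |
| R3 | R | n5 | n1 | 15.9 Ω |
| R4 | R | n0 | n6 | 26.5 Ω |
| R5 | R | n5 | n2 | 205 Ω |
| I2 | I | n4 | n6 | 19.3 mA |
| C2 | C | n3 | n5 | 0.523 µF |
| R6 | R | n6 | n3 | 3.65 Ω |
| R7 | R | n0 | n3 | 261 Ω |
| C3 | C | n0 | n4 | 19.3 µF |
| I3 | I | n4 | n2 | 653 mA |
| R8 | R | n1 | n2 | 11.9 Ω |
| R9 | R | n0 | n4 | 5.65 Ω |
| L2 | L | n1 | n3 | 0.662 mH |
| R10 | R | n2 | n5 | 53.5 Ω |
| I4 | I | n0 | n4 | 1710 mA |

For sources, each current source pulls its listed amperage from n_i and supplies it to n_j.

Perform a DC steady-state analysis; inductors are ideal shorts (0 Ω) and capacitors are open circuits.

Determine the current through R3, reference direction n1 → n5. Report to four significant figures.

Element admittances at DC:
  Y(R1) = 0.002151 S between n4,n6
  L1: short n4↔n1 (DC inductor)
  I1: injects 0.00469 A into n1 (from n3)
  Y(R2) = 0.0006250 S between n1,n2
  Y(C1) = 0.000 S between n2,n4
  Y(R3) = 0.06289 S between n5,n1
  Y(R4) = 0.03774 S between n0,n6
  Y(R5) = 0.004878 S between n5,n2
  I2: injects 0.0193 A into n6 (from n4)
  Y(C2) = 0.000 S between n3,n5
  Y(R6) = 0.2740 S between n6,n3
  Y(R7) = 0.003831 S between n0,n3
  Y(C3) = 0.000 S between n0,n4
  I3: injects 0.653 A into n2 (from n4)
  Y(R8) = 0.08403 S between n1,n2
  Y(R9) = 0.1770 S between n0,n4
  L2: short n1↔n3 (DC inductor)
  Y(R10) = 0.01869 S between n2,n5
  I4: injects 1.71 A into n4 (from n0)
Assemble and solve the 8×8 MNA system:
  V(n1)=7.979  V(n2)=14.39  V(n3)=7.979  V(n4)=7.979  V(n5)=9.728  V(n6)=7.081
  i(L1)=-0.3764  i(L2)=0.2812

-0.1100 A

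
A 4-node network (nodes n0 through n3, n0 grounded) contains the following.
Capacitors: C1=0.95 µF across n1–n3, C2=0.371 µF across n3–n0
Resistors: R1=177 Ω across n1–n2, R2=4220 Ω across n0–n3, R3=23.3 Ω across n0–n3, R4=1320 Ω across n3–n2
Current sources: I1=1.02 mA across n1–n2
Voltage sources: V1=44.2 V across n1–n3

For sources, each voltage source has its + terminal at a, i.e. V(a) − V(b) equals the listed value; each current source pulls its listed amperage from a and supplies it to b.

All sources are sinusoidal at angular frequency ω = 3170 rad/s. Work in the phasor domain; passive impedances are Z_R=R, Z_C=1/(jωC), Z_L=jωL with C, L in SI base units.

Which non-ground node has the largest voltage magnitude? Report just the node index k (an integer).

Apply KCL at each of the 3 non-ground nodes and solve the resulting linear system.
Node n1: branches {C1, R1, I1, V1} → V_1 = 44.20+0.000j
Node n2: branches {R1, I1, R4} → V_2 = 39.13+0.000j
Node n3: branches {C1, R2, R3, C2, R4, V1} → V_3 = 0.000+0.000j
Source currents: i(V1)=-0.02965-0.1331j

1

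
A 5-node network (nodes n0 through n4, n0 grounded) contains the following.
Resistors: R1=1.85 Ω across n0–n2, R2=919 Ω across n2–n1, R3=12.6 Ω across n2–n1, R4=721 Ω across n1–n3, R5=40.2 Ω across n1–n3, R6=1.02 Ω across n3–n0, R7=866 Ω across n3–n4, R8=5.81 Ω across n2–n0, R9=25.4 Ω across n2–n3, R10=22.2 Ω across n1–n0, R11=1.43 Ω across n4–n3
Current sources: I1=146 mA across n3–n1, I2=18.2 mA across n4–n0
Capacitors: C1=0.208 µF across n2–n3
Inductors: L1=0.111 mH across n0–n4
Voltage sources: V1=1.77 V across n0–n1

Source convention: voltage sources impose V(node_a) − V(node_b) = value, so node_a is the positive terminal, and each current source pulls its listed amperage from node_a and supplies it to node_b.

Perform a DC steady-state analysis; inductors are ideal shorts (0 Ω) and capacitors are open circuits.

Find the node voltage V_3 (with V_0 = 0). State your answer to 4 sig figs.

Apply KCL at each of the 4 non-ground nodes and solve the resulting linear system.
Node n1: branches {R2, R3, I1, R4, R5, R10, V1} → V_1 = -1.770
Node n2: branches {R1, R2, R3, C1, R8, R9} → V_2 = -0.1765
Node n3: branches {I1, R4, R5, C1, R6, R7, R9, R11} → V_3 = -0.1142
Node n4: branches {L1, R7, I2, R11} → V_4 = 0.000
Source currents: i(L1)=0.09819, i(V1)=-0.3974

-0.1142 V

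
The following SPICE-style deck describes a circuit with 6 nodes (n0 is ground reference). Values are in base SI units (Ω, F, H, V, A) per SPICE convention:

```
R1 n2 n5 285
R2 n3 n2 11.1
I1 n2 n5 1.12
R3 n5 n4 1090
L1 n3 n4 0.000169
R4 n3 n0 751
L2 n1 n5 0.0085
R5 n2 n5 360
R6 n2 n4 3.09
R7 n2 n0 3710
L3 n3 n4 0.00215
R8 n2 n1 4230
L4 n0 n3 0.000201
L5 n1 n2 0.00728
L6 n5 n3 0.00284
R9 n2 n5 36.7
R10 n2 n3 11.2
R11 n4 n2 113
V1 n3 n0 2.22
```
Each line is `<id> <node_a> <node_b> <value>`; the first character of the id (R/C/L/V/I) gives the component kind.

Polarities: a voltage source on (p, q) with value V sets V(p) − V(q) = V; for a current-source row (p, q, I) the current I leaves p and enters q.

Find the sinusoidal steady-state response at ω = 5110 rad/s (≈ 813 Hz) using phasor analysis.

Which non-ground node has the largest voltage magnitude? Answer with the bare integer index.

MNA unknowns: 5 node voltages V₁..V_5 plus 1 source current (V1)
R1: Y=0.003509+0.000j on G[2,5]
R2: Y=0.09009+0.000j on G[3,2]
I1: z[2]−=1.12, z[5]+=1.12
R3: Y=0.0009174+0.000j on G[5,4]
L1: Y=0.000-1.158j on G[3,4]
R4: Y=0.001332+0.000j on G[3,0]
L2: Y=0.000-0.02302j on G[1,5]
R5: Y=0.002778+0.000j on G[2,5]
R6: Y=0.3236+0.000j on G[2,4]
R7: Y=0.0002695+0.000j on G[2,0]
L3: Y=0.000-0.09102j on G[3,4]
R8: Y=0.0002364+0.000j on G[2,1]
L4: Y=0.000-0.9736j on G[0,3]
L5: Y=0.000-0.02688j on G[1,2]
L6: Y=0.000-0.06891j on G[5,3]
R9: Y=0.02725+0.000j on G[2,5]
R10: Y=0.08929+0.000j on G[2,3]
R11: Y=0.008850+0.000j on G[4,2]
V1: row V3−V0=2.22, i_V1 at 3,0
solve → V1=3.384+5.360j, V2=0.5665+0.3218j, V3=2.220+0.000j, V4=2.023-0.3845j, V5=6.622+11.27j
aux → i_V1=-0.003109+2.161j

5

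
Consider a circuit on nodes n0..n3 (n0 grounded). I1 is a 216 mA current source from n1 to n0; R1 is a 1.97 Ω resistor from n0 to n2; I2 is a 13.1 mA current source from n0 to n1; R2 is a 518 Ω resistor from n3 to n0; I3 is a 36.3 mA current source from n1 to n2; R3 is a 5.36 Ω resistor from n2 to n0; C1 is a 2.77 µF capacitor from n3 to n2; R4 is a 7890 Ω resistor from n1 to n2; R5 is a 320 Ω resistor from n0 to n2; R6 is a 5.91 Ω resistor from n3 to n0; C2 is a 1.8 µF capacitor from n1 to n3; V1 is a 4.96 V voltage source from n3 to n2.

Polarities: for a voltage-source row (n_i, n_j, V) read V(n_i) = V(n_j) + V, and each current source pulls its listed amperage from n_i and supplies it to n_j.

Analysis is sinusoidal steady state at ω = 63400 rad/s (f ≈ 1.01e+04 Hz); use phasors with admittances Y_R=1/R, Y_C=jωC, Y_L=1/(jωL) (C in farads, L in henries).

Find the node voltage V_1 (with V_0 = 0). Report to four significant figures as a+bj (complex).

3.747+2.102j V

Element admittances at ω=63400 rad/s:
  I1: injects 0.216 A into n0 (from n1)
  Y(R1) = 0.5076+0.000j S between n0,n2
  I2: injects 0.0131 A into n1 (from n0)
  Y(R2) = 0.001931+0.000j S between n3,n0
  I3: injects 0.0363 A into n2 (from n1)
  Y(R3) = 0.1866+0.000j S between n2,n0
  Y(C1) = 0.000+0.1756j S between n3,n2
  Y(R4) = 0.0001267+0.000j S between n1,n2
  Y(R5) = 0.003125+0.000j S between n0,n2
  Y(R6) = 0.1692+0.000j S between n3,n0
  Y(C2) = 0.000+0.1141j S between n1,n3
  V1: constraint V(n3)−V(n2) = 4.96
Assemble and solve the 4×4 MNA system:
  V(n1)=3.747+2.102j  V(n2)=-1.211+0.000j  V(n3)=3.749+0.000j
  i(V1)=-0.8814-0.8713j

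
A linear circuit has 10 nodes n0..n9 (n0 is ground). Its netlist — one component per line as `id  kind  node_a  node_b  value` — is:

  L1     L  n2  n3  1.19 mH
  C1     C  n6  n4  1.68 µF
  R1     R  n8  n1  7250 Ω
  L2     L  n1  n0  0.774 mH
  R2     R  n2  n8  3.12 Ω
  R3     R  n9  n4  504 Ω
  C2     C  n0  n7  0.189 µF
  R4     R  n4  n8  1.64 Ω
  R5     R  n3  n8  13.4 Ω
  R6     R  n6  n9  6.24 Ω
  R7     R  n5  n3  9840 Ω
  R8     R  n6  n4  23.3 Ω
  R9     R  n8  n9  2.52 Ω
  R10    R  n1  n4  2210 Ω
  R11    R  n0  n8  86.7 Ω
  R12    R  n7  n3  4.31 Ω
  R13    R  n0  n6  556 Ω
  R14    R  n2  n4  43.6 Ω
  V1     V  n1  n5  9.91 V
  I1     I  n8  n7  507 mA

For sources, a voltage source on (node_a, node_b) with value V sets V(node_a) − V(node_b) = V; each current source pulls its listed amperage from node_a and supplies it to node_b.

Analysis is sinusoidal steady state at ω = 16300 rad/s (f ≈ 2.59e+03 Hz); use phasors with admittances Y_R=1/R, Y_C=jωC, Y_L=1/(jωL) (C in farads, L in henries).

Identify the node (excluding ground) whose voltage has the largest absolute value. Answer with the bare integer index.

5

Apply KCL at each of the 9 non-ground nodes and solve the resulting linear system.
Node n1: branches {R1, L2, R10, V1} → V_1 = 0.01040+0.01949j
Node n2: branches {L1, R2, R14} → V_2 = 0.5796-2.157j
Node n3: branches {L1, R5, R7, R12} → V_3 = 4.710+1.031j
Node n4: branches {C1, R3, R4, R8, R10, R14} → V_4 = 0.1154-1.555j
Node n5: branches {R7, V1} → V_5 = -9.900+0.01949j
Node n6: branches {C1, R6, R8, R13} → V_6 = 0.1087-1.523j
Node n7: branches {C2, R12, I1} → V_7 = 6.908+0.9391j
Node n8: branches {R1, R2, R4, R5, R9, R11, I1} → V_8 = 0.09998-1.536j
Node n9: branches {R3, R6, R9} → V_9 = 0.1025-1.532j
Source currents: i(V1)=-0.001485-0.0001028j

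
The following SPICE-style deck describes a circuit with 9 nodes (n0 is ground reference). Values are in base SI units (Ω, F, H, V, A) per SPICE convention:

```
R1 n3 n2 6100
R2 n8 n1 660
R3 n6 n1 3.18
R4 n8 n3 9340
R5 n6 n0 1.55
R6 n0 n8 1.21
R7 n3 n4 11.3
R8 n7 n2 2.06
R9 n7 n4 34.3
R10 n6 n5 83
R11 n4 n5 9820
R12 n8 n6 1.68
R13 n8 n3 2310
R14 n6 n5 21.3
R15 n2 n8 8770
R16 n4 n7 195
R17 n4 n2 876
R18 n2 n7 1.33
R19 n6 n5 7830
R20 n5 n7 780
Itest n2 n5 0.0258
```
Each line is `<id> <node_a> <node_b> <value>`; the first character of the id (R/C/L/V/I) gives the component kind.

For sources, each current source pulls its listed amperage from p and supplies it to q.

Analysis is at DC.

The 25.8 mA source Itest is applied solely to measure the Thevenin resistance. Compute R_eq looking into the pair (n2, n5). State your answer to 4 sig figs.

R_eq = 496.7 Ω

Apply KCL at each of the 8 non-ground nodes and solve the resulting linear system.
Node n1: branches {R2, R3} → V_1 = 0.004711
Node n2: branches {R1, R8, R15, R17, R18, Itest} → V_2 = -12.67
Node n3: branches {R1, R4, R7, R13} → V_3 = -12.36
Node n4: branches {R7, R9, R11, R16, R17} → V_4 = -12.43
Node n5: branches {R10, R11, R14, R19, R20, Itest} → V_5 = 0.1420
Node n6: branches {R3, R5, R10, R12, R14, R19} → V_6 = 0.004752
Node n7: branches {R8, R9, R16, R18, R20} → V_7 = -12.65
Node n8: branches {R2, R4, R6, R12, R13, R15} → V_8 = -0.003709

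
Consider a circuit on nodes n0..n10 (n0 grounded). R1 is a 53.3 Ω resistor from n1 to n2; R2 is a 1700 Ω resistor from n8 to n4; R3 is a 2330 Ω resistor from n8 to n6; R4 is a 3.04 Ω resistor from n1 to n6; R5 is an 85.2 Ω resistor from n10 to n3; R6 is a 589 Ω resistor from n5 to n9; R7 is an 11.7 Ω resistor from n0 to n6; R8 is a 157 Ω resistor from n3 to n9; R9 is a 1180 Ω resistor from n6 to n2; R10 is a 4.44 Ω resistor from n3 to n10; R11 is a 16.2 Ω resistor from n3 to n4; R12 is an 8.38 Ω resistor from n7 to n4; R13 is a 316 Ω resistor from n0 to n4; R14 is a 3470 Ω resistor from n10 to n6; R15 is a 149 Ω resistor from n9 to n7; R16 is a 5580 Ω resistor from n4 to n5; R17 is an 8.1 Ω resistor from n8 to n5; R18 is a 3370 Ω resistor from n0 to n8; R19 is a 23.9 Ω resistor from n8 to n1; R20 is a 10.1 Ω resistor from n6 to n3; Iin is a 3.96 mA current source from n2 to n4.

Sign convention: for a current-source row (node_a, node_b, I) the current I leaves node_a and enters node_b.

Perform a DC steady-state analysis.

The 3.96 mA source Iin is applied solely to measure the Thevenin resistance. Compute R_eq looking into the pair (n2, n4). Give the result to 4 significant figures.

R_eq = 76.41 Ω

Apply KCL at each of the 10 non-ground nodes and solve the resulting linear system.
Node n1: branches {R1, R4, R19} → V_1 = -0.01412
Node n2: branches {R1, R9, Iin} → V_2 = -0.2156
Node n3: branches {R5, R8, R10, R11, R20} → V_3 = 0.03214
Node n4: branches {R2, R11, R12, R13, R16, Iin} → V_4 = 0.08698
Node n5: branches {R6, R16, R17} → V_5 = -0.008802
Node n6: branches {R3, R4, R7, R9, R14, R20} → V_6 = -0.003187
Node n7: branches {R12, R15} → V_7 = 0.08509
Node n8: branches {R2, R3, R17, R18, R19} → V_8 = -0.009770
Node n9: branches {R6, R8, R15} → V_9 = 0.05149
Node n10: branches {R5, R10, R14} → V_10 = 0.03210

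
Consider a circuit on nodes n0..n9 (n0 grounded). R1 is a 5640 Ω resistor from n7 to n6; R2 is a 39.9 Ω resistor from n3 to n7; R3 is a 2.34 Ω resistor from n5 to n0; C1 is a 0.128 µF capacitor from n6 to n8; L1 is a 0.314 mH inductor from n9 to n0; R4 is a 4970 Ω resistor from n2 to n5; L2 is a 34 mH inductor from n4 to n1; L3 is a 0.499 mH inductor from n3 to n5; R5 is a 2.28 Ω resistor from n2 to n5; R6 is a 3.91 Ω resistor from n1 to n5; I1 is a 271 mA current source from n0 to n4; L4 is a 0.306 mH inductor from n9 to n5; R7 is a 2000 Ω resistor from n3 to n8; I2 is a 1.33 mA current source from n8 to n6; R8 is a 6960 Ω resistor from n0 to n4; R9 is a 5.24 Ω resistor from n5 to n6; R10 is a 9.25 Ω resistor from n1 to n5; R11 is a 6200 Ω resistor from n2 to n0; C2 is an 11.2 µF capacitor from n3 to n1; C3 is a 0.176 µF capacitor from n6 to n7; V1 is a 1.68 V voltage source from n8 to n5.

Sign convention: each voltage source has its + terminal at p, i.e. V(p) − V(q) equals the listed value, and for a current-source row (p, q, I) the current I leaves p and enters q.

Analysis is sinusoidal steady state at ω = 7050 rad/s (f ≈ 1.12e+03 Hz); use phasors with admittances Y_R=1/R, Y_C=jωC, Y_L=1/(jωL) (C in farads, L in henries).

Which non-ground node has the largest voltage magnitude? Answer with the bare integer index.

Apply KCL at each of the 9 non-ground nodes and solve the resulting linear system.
Node n1: branches {L2, R6, R10, C2} → V_1 = 1.175+0.01799j
Node n2: branches {R4, R5, R11} → V_2 = 0.5008+0.2462j
Node n3: branches {R2, L3, R7, C2} → V_3 = 0.2406+0.3396j
Node n4: branches {L2, I1, R8} → V_4 = 3.408+64.86j
Node n5: branches {R3, R4, L3, R5, R6, L4, R9, R10, V1} → V_5 = 0.5010+0.2463j
Node n6: branches {R1, C1, I2, R9, C3} → V_6 = 0.5071+0.2526j
Node n7: branches {R1, R2, C3} → V_7 = 0.2474+0.3518j
Node n8: branches {C1, R7, I2, V1} → V_8 = 2.181+0.2463j
Node n9: branches {L1, L4} → V_9 = 0.2537+0.1247j
Source currents: i(V1)=-0.002306-0.001464j

4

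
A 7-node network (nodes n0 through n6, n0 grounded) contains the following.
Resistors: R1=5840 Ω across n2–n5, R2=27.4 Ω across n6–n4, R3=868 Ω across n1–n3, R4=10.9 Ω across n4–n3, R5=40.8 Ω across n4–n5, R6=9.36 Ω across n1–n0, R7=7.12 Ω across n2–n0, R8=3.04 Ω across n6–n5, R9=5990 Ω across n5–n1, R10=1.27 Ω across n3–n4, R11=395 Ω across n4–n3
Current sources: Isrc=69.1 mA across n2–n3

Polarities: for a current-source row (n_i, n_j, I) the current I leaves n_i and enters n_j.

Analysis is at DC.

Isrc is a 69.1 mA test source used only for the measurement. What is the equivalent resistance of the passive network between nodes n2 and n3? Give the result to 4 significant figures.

Element admittances at DC:
  Y(R1) = 0.0001712 S between n2,n5
  Y(R2) = 0.03650 S between n6,n4
  Y(R3) = 0.001152 S between n1,n3
  Y(R4) = 0.09174 S between n4,n3
  Y(R5) = 0.02451 S between n4,n5
  Y(R6) = 0.1068 S between n1,n0
  Y(R7) = 0.1404 S between n2,n0
  Y(R8) = 0.3289 S between n6,n5
  Y(R9) = 0.0001669 S between n5,n1
  Y(R10) = 0.7874 S between n3,n4
  Y(R11) = 0.002532 S between n4,n3
  Isrc: injects 0.0691 A into n3 (from n2)
Assemble and solve the 6×6 MNA system:
  V(n1)=0.5714  V(n2)=-0.4347  V(n3)=46.89  V(n4)=46.87  V(n5)=46.60  V(n6)=46.63

R_eq = 684.9 Ω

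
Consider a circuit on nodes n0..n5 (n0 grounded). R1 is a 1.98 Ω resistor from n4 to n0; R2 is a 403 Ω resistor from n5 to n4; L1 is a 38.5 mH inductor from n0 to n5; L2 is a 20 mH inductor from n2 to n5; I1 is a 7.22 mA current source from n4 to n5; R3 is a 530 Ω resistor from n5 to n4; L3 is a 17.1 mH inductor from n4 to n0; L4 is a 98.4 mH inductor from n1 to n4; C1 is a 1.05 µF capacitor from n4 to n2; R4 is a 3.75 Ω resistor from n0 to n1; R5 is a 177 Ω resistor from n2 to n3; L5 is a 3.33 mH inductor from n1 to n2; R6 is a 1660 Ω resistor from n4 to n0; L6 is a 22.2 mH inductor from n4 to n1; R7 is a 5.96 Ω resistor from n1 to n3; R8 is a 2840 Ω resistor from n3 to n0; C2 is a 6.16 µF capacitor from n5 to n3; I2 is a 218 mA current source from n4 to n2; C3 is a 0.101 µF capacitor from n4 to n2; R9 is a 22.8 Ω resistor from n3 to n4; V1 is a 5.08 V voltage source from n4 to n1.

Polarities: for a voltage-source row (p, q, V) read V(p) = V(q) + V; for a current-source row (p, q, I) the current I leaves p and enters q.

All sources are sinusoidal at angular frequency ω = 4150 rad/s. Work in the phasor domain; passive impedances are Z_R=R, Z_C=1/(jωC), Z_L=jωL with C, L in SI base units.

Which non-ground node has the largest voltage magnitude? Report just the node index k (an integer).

MNA unknowns: 5 node voltages V₁..V_5 plus 1 source current (V1)
R1: Y=0.5051+0.000j on G[4,0]
R2: Y=0.002481+0.000j on G[5,4]
L1: Y=0.000-0.006259j on G[0,5]
L2: Y=0.000-0.01205j on G[2,5]
I1: z[4]−=0.00722, z[5]+=0.00722
R3: Y=0.001887+0.000j on G[5,4]
L3: Y=0.000-0.01409j on G[4,0]
L4: Y=0.000-0.002449j on G[1,4]
C1: Y=0.000+0.004357j on G[4,2]
R4: Y=0.2667+0.000j on G[0,1]
R5: Y=0.005650+0.000j on G[2,3]
L5: Y=0.000-0.07236j on G[1,2]
R6: Y=0.0006024+0.000j on G[4,0]
L6: Y=0.000-0.01085j on G[4,1]
R7: Y=0.1678+0.000j on G[1,3]
R8: Y=0.0003521+0.000j on G[3,0]
C2: Y=0.000+0.02556j on G[5,3]
I2: z[4]−=0.218, z[2]+=0.218
C3: Y=0.000+0.0004192j on G[4,2]
R9: Y=0.04386+0.000j on G[3,4]
V1: row V4−V1=5.08, i_V1 at 4,1
solve → V1=-3.295+0.03955j, V2=-2.835+2.264j, V3=-1.752+0.4068j, V4=1.785+0.03955j, V5=0.8838-3.863j
aux → i_V1=-1.298+0.04973j

5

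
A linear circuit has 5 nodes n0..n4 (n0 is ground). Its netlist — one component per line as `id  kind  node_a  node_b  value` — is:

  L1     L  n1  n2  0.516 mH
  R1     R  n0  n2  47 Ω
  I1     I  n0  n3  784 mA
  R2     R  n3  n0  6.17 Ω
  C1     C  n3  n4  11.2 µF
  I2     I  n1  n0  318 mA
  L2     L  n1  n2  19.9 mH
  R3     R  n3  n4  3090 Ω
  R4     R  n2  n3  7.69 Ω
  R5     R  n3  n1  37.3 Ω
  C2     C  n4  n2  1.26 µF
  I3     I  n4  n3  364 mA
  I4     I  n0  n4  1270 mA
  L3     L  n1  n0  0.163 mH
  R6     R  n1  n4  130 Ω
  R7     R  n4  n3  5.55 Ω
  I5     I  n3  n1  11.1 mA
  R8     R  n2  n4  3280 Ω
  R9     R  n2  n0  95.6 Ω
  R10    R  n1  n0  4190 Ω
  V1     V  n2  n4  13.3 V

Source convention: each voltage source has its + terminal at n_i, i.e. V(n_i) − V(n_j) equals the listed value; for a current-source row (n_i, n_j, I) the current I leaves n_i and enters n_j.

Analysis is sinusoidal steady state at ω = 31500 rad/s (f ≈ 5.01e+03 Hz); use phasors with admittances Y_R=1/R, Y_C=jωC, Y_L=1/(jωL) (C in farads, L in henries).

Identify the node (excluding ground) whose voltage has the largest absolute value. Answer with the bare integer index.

Element admittances at ω=31500 rad/s:
  Y(L1) = 0.000-0.06152j S between n1,n2
  Y(R1) = 0.02128+0.000j S between n0,n2
  I1: injects 0.784 A into n3 (from n0)
  Y(R2) = 0.1621+0.000j S between n3,n0
  Y(C1) = 0.000+0.3528j S between n3,n4
  I2: injects 0.318 A into n0 (from n1)
  Y(L2) = 0.000-0.001595j S between n1,n2
  Y(R3) = 0.0003236+0.000j S between n3,n4
  Y(R4) = 0.1300+0.000j S between n2,n3
  Y(R5) = 0.02681+0.000j S between n3,n1
  Y(C2) = 0.000+0.03969j S between n4,n2
  I3: injects 0.364 A into n3 (from n4)
  I4: injects 1.27 A into n4 (from n0)
  Y(L3) = 0.000-0.1948j S between n1,n0
  Y(R6) = 0.007692+0.000j S between n1,n4
  Y(R7) = 0.1802+0.000j S between n4,n3
  I5: injects 0.0111 A into n1 (from n3)
  Y(R8) = 0.0003049+0.000j S between n2,n4
  Y(R9) = 0.01046+0.000j S between n2,n0
  Y(R10) = 0.0002387+0.000j S between n1,n0
  V1: constraint V(n2)−V(n4) = 13.3
Assemble and solve the 5×5 MNA system:
  V(n1)=3.948+0.7989j  V(n2)=17.98+7.085j  V(n3)=6.225+3.355j  V(n4)=4.677+7.085j
  i(V1)=-2.500-0.3522j

2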